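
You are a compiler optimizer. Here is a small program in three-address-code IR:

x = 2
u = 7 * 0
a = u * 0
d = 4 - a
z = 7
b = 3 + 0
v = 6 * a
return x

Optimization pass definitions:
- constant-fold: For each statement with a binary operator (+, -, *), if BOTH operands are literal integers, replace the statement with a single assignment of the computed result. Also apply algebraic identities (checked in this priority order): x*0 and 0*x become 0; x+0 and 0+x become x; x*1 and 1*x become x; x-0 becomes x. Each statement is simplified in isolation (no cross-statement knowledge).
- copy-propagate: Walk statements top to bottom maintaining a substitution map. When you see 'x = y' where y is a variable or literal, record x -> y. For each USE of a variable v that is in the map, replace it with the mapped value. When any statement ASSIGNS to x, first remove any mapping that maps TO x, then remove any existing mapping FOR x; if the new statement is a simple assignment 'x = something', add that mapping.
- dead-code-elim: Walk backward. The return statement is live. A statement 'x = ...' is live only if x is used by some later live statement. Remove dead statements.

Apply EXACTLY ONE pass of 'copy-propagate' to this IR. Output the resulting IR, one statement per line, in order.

Applying copy-propagate statement-by-statement:
  [1] x = 2  (unchanged)
  [2] u = 7 * 0  (unchanged)
  [3] a = u * 0  (unchanged)
  [4] d = 4 - a  (unchanged)
  [5] z = 7  (unchanged)
  [6] b = 3 + 0  (unchanged)
  [7] v = 6 * a  (unchanged)
  [8] return x  -> return 2
Result (8 stmts):
  x = 2
  u = 7 * 0
  a = u * 0
  d = 4 - a
  z = 7
  b = 3 + 0
  v = 6 * a
  return 2

Answer: x = 2
u = 7 * 0
a = u * 0
d = 4 - a
z = 7
b = 3 + 0
v = 6 * a
return 2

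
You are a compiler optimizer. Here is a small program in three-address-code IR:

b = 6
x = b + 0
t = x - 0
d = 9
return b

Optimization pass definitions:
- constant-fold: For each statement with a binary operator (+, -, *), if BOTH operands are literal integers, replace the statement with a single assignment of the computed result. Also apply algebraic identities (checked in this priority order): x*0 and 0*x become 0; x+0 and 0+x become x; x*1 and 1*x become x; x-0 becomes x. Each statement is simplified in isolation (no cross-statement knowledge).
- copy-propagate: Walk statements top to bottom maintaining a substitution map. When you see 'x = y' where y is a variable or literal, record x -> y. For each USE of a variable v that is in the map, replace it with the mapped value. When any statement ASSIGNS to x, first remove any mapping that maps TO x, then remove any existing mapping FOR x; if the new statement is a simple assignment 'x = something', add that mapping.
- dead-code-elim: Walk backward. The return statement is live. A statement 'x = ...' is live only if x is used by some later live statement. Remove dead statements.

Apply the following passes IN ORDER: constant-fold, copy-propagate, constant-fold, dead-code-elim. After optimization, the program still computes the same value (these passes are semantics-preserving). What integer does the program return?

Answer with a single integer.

Initial IR:
  b = 6
  x = b + 0
  t = x - 0
  d = 9
  return b
After constant-fold (5 stmts):
  b = 6
  x = b
  t = x
  d = 9
  return b
After copy-propagate (5 stmts):
  b = 6
  x = 6
  t = 6
  d = 9
  return 6
After constant-fold (5 stmts):
  b = 6
  x = 6
  t = 6
  d = 9
  return 6
After dead-code-elim (1 stmts):
  return 6
Evaluate:
  b = 6  =>  b = 6
  x = b + 0  =>  x = 6
  t = x - 0  =>  t = 6
  d = 9  =>  d = 9
  return b = 6

Answer: 6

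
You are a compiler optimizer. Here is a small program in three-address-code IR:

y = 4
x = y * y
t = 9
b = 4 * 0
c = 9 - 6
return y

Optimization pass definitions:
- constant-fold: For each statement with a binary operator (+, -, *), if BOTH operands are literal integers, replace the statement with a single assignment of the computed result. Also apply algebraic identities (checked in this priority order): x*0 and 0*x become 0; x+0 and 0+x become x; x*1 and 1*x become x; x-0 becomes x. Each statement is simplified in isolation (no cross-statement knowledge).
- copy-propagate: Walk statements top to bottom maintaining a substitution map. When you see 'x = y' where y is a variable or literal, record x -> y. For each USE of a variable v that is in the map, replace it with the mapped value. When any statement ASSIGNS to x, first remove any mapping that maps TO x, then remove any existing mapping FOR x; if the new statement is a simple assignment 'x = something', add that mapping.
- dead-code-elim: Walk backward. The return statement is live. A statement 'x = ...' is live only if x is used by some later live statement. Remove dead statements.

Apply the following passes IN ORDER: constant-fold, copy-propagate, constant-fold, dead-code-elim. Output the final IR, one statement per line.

Initial IR:
  y = 4
  x = y * y
  t = 9
  b = 4 * 0
  c = 9 - 6
  return y
After constant-fold (6 stmts):
  y = 4
  x = y * y
  t = 9
  b = 0
  c = 3
  return y
After copy-propagate (6 stmts):
  y = 4
  x = 4 * 4
  t = 9
  b = 0
  c = 3
  return 4
After constant-fold (6 stmts):
  y = 4
  x = 16
  t = 9
  b = 0
  c = 3
  return 4
After dead-code-elim (1 stmts):
  return 4

Answer: return 4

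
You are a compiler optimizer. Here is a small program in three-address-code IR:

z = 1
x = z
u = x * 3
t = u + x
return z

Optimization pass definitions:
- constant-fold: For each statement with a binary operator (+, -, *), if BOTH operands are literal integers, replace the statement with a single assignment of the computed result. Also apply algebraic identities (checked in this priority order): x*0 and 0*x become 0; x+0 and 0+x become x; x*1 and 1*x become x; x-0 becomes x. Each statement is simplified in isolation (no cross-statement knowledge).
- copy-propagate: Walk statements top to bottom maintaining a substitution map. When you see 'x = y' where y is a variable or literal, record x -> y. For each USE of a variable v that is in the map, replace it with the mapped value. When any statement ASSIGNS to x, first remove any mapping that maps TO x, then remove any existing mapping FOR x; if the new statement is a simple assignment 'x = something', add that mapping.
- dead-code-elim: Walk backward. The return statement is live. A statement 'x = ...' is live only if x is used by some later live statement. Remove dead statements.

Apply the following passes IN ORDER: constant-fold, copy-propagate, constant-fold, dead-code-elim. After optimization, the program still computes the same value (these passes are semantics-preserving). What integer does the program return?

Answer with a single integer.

Initial IR:
  z = 1
  x = z
  u = x * 3
  t = u + x
  return z
After constant-fold (5 stmts):
  z = 1
  x = z
  u = x * 3
  t = u + x
  return z
After copy-propagate (5 stmts):
  z = 1
  x = 1
  u = 1 * 3
  t = u + 1
  return 1
After constant-fold (5 stmts):
  z = 1
  x = 1
  u = 3
  t = u + 1
  return 1
After dead-code-elim (1 stmts):
  return 1
Evaluate:
  z = 1  =>  z = 1
  x = z  =>  x = 1
  u = x * 3  =>  u = 3
  t = u + x  =>  t = 4
  return z = 1

Answer: 1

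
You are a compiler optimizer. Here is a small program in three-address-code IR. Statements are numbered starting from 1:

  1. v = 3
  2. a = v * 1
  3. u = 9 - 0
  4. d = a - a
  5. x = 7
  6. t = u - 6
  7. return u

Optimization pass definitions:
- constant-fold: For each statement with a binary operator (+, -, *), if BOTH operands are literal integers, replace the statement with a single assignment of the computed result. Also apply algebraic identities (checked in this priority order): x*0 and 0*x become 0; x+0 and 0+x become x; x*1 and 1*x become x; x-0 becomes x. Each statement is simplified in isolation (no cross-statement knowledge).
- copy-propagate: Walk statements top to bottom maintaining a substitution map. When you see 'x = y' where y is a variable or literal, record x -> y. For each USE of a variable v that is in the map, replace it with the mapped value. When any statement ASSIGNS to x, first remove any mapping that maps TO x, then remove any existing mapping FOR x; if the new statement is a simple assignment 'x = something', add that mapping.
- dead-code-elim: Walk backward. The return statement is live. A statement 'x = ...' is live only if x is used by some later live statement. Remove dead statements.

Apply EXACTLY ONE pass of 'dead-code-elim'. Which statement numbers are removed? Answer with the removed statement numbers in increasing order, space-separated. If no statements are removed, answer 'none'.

Backward liveness scan:
Stmt 1 'v = 3': DEAD (v not in live set [])
Stmt 2 'a = v * 1': DEAD (a not in live set [])
Stmt 3 'u = 9 - 0': KEEP (u is live); live-in = []
Stmt 4 'd = a - a': DEAD (d not in live set ['u'])
Stmt 5 'x = 7': DEAD (x not in live set ['u'])
Stmt 6 't = u - 6': DEAD (t not in live set ['u'])
Stmt 7 'return u': KEEP (return); live-in = ['u']
Removed statement numbers: [1, 2, 4, 5, 6]
Surviving IR:
  u = 9 - 0
  return u

Answer: 1 2 4 5 6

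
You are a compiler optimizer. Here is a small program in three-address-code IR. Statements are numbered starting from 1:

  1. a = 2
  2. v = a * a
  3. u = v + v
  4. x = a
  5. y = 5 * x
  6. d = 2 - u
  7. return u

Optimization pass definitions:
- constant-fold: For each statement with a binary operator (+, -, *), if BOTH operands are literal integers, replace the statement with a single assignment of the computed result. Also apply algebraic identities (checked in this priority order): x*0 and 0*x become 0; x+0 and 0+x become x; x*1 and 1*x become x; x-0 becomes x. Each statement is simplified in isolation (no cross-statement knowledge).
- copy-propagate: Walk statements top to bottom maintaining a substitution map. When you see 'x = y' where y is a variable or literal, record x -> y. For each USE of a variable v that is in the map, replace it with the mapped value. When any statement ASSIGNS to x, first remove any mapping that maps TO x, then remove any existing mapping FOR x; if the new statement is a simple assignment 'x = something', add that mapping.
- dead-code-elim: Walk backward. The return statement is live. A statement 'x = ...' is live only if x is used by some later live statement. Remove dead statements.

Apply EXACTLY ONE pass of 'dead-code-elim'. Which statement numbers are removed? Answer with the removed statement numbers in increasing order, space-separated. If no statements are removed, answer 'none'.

Answer: 4 5 6

Derivation:
Backward liveness scan:
Stmt 1 'a = 2': KEEP (a is live); live-in = []
Stmt 2 'v = a * a': KEEP (v is live); live-in = ['a']
Stmt 3 'u = v + v': KEEP (u is live); live-in = ['v']
Stmt 4 'x = a': DEAD (x not in live set ['u'])
Stmt 5 'y = 5 * x': DEAD (y not in live set ['u'])
Stmt 6 'd = 2 - u': DEAD (d not in live set ['u'])
Stmt 7 'return u': KEEP (return); live-in = ['u']
Removed statement numbers: [4, 5, 6]
Surviving IR:
  a = 2
  v = a * a
  u = v + v
  return u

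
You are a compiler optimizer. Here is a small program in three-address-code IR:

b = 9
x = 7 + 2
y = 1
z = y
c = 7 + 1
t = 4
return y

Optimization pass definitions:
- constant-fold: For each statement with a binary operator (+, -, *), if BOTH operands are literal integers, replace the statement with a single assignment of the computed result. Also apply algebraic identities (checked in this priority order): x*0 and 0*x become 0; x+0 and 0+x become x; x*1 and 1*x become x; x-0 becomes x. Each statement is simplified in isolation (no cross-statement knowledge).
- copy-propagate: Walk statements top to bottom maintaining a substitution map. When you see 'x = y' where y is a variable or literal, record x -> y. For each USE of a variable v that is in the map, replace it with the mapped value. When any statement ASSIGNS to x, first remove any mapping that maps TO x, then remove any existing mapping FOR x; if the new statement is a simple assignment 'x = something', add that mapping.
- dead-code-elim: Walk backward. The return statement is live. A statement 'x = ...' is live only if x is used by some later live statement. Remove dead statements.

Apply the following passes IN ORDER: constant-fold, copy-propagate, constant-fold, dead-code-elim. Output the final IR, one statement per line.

Initial IR:
  b = 9
  x = 7 + 2
  y = 1
  z = y
  c = 7 + 1
  t = 4
  return y
After constant-fold (7 stmts):
  b = 9
  x = 9
  y = 1
  z = y
  c = 8
  t = 4
  return y
After copy-propagate (7 stmts):
  b = 9
  x = 9
  y = 1
  z = 1
  c = 8
  t = 4
  return 1
After constant-fold (7 stmts):
  b = 9
  x = 9
  y = 1
  z = 1
  c = 8
  t = 4
  return 1
After dead-code-elim (1 stmts):
  return 1

Answer: return 1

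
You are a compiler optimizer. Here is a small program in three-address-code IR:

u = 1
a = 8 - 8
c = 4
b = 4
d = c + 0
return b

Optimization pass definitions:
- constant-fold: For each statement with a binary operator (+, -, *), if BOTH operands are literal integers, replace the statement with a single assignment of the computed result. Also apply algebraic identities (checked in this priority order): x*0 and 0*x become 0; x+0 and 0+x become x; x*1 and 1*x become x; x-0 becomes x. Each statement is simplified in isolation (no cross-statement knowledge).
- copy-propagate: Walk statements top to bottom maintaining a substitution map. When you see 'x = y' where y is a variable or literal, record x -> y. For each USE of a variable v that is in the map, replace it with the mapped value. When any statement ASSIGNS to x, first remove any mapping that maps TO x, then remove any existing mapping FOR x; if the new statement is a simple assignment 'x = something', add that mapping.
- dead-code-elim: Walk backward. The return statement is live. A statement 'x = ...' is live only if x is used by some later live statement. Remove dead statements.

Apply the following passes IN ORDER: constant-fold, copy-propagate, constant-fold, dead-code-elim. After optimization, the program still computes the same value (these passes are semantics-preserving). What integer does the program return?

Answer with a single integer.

Initial IR:
  u = 1
  a = 8 - 8
  c = 4
  b = 4
  d = c + 0
  return b
After constant-fold (6 stmts):
  u = 1
  a = 0
  c = 4
  b = 4
  d = c
  return b
After copy-propagate (6 stmts):
  u = 1
  a = 0
  c = 4
  b = 4
  d = 4
  return 4
After constant-fold (6 stmts):
  u = 1
  a = 0
  c = 4
  b = 4
  d = 4
  return 4
After dead-code-elim (1 stmts):
  return 4
Evaluate:
  u = 1  =>  u = 1
  a = 8 - 8  =>  a = 0
  c = 4  =>  c = 4
  b = 4  =>  b = 4
  d = c + 0  =>  d = 4
  return b = 4

Answer: 4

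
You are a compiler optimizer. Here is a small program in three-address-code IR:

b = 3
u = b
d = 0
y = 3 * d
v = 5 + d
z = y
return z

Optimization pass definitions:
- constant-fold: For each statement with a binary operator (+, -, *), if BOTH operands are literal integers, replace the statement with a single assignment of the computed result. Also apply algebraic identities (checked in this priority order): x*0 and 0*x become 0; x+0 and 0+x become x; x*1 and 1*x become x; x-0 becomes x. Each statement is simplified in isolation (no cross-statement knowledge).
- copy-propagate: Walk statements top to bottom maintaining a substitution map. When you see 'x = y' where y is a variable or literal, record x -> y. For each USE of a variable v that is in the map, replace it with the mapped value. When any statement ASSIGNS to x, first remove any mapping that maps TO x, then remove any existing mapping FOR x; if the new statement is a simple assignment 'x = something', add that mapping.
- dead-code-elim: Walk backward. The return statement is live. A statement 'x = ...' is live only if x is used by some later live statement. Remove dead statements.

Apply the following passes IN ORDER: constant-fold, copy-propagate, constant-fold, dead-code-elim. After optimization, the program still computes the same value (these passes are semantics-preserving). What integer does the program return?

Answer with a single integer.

Initial IR:
  b = 3
  u = b
  d = 0
  y = 3 * d
  v = 5 + d
  z = y
  return z
After constant-fold (7 stmts):
  b = 3
  u = b
  d = 0
  y = 3 * d
  v = 5 + d
  z = y
  return z
After copy-propagate (7 stmts):
  b = 3
  u = 3
  d = 0
  y = 3 * 0
  v = 5 + 0
  z = y
  return y
After constant-fold (7 stmts):
  b = 3
  u = 3
  d = 0
  y = 0
  v = 5
  z = y
  return y
After dead-code-elim (2 stmts):
  y = 0
  return y
Evaluate:
  b = 3  =>  b = 3
  u = b  =>  u = 3
  d = 0  =>  d = 0
  y = 3 * d  =>  y = 0
  v = 5 + d  =>  v = 5
  z = y  =>  z = 0
  return z = 0

Answer: 0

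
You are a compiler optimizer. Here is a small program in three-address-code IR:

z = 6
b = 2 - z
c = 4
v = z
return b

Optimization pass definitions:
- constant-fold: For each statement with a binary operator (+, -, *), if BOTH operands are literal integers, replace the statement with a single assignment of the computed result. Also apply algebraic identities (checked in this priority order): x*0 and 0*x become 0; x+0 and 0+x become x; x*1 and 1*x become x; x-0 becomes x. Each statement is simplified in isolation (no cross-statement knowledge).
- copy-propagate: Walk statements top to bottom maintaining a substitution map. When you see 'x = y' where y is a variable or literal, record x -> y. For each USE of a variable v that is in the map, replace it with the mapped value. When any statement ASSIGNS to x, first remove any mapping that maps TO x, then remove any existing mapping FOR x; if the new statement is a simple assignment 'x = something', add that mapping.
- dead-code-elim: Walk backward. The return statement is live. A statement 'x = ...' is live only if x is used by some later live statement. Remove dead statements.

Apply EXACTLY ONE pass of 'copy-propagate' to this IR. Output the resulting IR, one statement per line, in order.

Answer: z = 6
b = 2 - 6
c = 4
v = 6
return b

Derivation:
Applying copy-propagate statement-by-statement:
  [1] z = 6  (unchanged)
  [2] b = 2 - z  -> b = 2 - 6
  [3] c = 4  (unchanged)
  [4] v = z  -> v = 6
  [5] return b  (unchanged)
Result (5 stmts):
  z = 6
  b = 2 - 6
  c = 4
  v = 6
  return b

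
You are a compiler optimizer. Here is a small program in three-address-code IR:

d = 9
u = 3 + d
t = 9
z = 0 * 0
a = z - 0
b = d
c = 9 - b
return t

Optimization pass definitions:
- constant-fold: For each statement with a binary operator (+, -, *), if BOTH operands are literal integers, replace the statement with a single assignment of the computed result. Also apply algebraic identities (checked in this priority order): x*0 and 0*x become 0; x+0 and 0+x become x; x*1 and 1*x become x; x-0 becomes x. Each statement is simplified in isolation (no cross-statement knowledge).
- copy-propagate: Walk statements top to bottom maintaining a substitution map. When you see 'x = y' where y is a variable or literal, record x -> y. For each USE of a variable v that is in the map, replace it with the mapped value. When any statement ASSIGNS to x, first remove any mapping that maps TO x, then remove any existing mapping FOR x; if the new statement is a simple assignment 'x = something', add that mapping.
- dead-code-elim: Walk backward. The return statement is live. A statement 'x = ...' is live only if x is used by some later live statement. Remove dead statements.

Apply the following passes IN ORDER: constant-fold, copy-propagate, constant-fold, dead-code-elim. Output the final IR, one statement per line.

Initial IR:
  d = 9
  u = 3 + d
  t = 9
  z = 0 * 0
  a = z - 0
  b = d
  c = 9 - b
  return t
After constant-fold (8 stmts):
  d = 9
  u = 3 + d
  t = 9
  z = 0
  a = z
  b = d
  c = 9 - b
  return t
After copy-propagate (8 stmts):
  d = 9
  u = 3 + 9
  t = 9
  z = 0
  a = 0
  b = 9
  c = 9 - 9
  return 9
After constant-fold (8 stmts):
  d = 9
  u = 12
  t = 9
  z = 0
  a = 0
  b = 9
  c = 0
  return 9
After dead-code-elim (1 stmts):
  return 9

Answer: return 9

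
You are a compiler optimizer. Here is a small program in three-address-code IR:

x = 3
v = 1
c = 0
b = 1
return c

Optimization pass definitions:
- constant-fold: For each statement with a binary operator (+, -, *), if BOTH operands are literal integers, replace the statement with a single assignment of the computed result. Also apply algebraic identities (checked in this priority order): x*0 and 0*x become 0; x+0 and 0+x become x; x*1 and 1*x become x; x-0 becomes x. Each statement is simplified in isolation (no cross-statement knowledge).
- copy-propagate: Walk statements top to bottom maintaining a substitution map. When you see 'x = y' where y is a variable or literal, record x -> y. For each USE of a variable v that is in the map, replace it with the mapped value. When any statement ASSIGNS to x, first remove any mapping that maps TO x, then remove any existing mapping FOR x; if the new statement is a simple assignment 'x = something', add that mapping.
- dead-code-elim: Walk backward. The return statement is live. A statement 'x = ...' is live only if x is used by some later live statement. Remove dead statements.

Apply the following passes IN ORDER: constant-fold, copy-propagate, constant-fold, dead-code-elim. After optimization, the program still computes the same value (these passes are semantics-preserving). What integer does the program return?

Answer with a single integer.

Initial IR:
  x = 3
  v = 1
  c = 0
  b = 1
  return c
After constant-fold (5 stmts):
  x = 3
  v = 1
  c = 0
  b = 1
  return c
After copy-propagate (5 stmts):
  x = 3
  v = 1
  c = 0
  b = 1
  return 0
After constant-fold (5 stmts):
  x = 3
  v = 1
  c = 0
  b = 1
  return 0
After dead-code-elim (1 stmts):
  return 0
Evaluate:
  x = 3  =>  x = 3
  v = 1  =>  v = 1
  c = 0  =>  c = 0
  b = 1  =>  b = 1
  return c = 0

Answer: 0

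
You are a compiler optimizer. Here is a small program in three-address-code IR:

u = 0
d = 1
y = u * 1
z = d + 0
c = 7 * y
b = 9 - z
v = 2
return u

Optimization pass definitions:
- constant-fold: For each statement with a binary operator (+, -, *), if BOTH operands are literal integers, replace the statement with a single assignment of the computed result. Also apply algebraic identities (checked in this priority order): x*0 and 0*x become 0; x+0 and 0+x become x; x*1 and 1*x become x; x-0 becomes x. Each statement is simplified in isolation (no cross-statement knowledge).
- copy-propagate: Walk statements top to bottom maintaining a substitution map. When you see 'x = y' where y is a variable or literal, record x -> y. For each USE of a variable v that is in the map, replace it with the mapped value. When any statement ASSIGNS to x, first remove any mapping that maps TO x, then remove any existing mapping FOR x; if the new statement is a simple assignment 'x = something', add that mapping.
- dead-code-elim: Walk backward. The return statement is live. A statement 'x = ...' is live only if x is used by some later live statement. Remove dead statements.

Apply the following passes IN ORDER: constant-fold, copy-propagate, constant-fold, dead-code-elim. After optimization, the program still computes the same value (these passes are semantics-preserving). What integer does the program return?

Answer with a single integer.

Answer: 0

Derivation:
Initial IR:
  u = 0
  d = 1
  y = u * 1
  z = d + 0
  c = 7 * y
  b = 9 - z
  v = 2
  return u
After constant-fold (8 stmts):
  u = 0
  d = 1
  y = u
  z = d
  c = 7 * y
  b = 9 - z
  v = 2
  return u
After copy-propagate (8 stmts):
  u = 0
  d = 1
  y = 0
  z = 1
  c = 7 * 0
  b = 9 - 1
  v = 2
  return 0
After constant-fold (8 stmts):
  u = 0
  d = 1
  y = 0
  z = 1
  c = 0
  b = 8
  v = 2
  return 0
After dead-code-elim (1 stmts):
  return 0
Evaluate:
  u = 0  =>  u = 0
  d = 1  =>  d = 1
  y = u * 1  =>  y = 0
  z = d + 0  =>  z = 1
  c = 7 * y  =>  c = 0
  b = 9 - z  =>  b = 8
  v = 2  =>  v = 2
  return u = 0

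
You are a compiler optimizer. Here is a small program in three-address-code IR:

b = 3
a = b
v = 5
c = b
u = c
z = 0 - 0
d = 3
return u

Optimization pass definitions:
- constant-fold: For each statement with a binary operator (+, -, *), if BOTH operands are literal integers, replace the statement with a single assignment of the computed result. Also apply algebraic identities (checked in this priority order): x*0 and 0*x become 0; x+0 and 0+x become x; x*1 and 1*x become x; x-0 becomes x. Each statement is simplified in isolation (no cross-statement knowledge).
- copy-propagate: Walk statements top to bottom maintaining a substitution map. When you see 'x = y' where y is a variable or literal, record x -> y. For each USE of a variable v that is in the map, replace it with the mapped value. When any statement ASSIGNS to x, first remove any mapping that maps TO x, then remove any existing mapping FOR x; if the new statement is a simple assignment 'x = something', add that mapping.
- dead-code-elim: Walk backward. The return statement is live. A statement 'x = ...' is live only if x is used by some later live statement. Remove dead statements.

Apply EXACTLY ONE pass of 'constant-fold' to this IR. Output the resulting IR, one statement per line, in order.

Applying constant-fold statement-by-statement:
  [1] b = 3  (unchanged)
  [2] a = b  (unchanged)
  [3] v = 5  (unchanged)
  [4] c = b  (unchanged)
  [5] u = c  (unchanged)
  [6] z = 0 - 0  -> z = 0
  [7] d = 3  (unchanged)
  [8] return u  (unchanged)
Result (8 stmts):
  b = 3
  a = b
  v = 5
  c = b
  u = c
  z = 0
  d = 3
  return u

Answer: b = 3
a = b
v = 5
c = b
u = c
z = 0
d = 3
return u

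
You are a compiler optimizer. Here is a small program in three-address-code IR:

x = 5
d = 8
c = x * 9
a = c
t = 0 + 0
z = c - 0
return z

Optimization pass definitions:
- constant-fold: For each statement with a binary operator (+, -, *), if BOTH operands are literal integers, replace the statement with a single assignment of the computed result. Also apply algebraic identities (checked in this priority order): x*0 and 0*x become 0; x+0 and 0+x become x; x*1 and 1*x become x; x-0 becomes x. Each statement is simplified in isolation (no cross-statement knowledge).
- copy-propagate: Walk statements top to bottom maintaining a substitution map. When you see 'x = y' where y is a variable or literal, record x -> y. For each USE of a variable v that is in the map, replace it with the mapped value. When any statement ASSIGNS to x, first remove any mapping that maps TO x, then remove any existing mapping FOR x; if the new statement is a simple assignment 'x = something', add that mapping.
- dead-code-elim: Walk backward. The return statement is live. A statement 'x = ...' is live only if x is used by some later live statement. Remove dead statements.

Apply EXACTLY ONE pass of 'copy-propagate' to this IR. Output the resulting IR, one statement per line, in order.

Answer: x = 5
d = 8
c = 5 * 9
a = c
t = 0 + 0
z = c - 0
return z

Derivation:
Applying copy-propagate statement-by-statement:
  [1] x = 5  (unchanged)
  [2] d = 8  (unchanged)
  [3] c = x * 9  -> c = 5 * 9
  [4] a = c  (unchanged)
  [5] t = 0 + 0  (unchanged)
  [6] z = c - 0  (unchanged)
  [7] return z  (unchanged)
Result (7 stmts):
  x = 5
  d = 8
  c = 5 * 9
  a = c
  t = 0 + 0
  z = c - 0
  return z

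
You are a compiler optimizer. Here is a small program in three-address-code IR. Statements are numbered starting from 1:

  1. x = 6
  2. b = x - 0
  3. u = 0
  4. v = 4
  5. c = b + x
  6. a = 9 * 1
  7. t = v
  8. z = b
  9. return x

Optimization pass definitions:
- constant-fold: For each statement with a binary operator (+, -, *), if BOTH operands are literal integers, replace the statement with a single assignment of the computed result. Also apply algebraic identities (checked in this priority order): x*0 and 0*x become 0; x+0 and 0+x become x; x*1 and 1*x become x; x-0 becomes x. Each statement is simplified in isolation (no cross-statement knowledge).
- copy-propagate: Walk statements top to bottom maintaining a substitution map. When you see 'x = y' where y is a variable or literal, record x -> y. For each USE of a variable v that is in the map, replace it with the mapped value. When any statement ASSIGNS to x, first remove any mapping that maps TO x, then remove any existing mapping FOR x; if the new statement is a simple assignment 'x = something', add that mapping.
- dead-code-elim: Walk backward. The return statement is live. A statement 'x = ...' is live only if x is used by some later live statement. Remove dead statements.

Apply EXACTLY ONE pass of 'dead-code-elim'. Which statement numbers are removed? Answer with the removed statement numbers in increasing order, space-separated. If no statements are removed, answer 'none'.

Backward liveness scan:
Stmt 1 'x = 6': KEEP (x is live); live-in = []
Stmt 2 'b = x - 0': DEAD (b not in live set ['x'])
Stmt 3 'u = 0': DEAD (u not in live set ['x'])
Stmt 4 'v = 4': DEAD (v not in live set ['x'])
Stmt 5 'c = b + x': DEAD (c not in live set ['x'])
Stmt 6 'a = 9 * 1': DEAD (a not in live set ['x'])
Stmt 7 't = v': DEAD (t not in live set ['x'])
Stmt 8 'z = b': DEAD (z not in live set ['x'])
Stmt 9 'return x': KEEP (return); live-in = ['x']
Removed statement numbers: [2, 3, 4, 5, 6, 7, 8]
Surviving IR:
  x = 6
  return x

Answer: 2 3 4 5 6 7 8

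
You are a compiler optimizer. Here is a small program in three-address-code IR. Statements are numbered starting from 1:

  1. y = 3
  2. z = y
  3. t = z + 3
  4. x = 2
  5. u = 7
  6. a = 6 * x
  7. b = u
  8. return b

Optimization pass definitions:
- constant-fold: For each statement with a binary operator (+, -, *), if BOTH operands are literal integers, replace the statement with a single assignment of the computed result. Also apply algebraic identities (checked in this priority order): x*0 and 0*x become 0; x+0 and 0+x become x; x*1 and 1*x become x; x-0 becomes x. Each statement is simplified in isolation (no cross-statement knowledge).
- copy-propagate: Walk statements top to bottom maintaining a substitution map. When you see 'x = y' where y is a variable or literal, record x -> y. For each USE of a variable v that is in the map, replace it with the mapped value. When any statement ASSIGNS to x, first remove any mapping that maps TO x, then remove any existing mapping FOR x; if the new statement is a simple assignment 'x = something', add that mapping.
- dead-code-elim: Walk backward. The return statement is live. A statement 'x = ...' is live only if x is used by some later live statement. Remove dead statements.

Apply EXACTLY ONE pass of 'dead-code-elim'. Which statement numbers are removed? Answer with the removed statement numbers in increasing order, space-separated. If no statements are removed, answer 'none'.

Backward liveness scan:
Stmt 1 'y = 3': DEAD (y not in live set [])
Stmt 2 'z = y': DEAD (z not in live set [])
Stmt 3 't = z + 3': DEAD (t not in live set [])
Stmt 4 'x = 2': DEAD (x not in live set [])
Stmt 5 'u = 7': KEEP (u is live); live-in = []
Stmt 6 'a = 6 * x': DEAD (a not in live set ['u'])
Stmt 7 'b = u': KEEP (b is live); live-in = ['u']
Stmt 8 'return b': KEEP (return); live-in = ['b']
Removed statement numbers: [1, 2, 3, 4, 6]
Surviving IR:
  u = 7
  b = u
  return b

Answer: 1 2 3 4 6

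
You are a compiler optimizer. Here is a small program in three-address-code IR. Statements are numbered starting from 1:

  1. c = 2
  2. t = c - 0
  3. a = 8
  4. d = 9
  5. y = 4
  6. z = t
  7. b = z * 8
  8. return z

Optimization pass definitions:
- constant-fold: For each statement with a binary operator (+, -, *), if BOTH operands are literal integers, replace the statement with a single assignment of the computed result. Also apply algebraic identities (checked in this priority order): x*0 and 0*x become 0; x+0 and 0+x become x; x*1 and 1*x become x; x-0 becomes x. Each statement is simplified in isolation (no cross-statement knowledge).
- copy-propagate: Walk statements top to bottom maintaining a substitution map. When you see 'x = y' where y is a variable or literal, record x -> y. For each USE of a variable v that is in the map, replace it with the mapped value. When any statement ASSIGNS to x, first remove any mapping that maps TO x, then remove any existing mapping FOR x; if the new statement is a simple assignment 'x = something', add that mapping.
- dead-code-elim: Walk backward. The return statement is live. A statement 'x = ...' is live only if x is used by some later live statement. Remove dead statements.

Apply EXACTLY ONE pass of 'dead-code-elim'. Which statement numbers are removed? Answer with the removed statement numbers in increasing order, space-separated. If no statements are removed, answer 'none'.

Answer: 3 4 5 7

Derivation:
Backward liveness scan:
Stmt 1 'c = 2': KEEP (c is live); live-in = []
Stmt 2 't = c - 0': KEEP (t is live); live-in = ['c']
Stmt 3 'a = 8': DEAD (a not in live set ['t'])
Stmt 4 'd = 9': DEAD (d not in live set ['t'])
Stmt 5 'y = 4': DEAD (y not in live set ['t'])
Stmt 6 'z = t': KEEP (z is live); live-in = ['t']
Stmt 7 'b = z * 8': DEAD (b not in live set ['z'])
Stmt 8 'return z': KEEP (return); live-in = ['z']
Removed statement numbers: [3, 4, 5, 7]
Surviving IR:
  c = 2
  t = c - 0
  z = t
  return z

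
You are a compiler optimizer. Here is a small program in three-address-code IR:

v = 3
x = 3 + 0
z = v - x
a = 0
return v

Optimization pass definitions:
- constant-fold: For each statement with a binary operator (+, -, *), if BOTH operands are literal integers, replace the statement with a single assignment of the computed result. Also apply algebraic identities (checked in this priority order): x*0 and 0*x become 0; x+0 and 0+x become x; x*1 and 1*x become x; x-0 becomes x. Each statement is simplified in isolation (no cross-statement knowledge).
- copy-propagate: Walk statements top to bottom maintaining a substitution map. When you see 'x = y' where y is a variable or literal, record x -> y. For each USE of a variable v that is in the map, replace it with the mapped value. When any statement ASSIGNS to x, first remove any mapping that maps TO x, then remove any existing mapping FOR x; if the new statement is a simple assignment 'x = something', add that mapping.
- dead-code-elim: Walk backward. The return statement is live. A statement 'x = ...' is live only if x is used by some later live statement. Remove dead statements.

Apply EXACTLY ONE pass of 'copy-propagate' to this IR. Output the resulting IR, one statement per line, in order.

Answer: v = 3
x = 3 + 0
z = 3 - x
a = 0
return 3

Derivation:
Applying copy-propagate statement-by-statement:
  [1] v = 3  (unchanged)
  [2] x = 3 + 0  (unchanged)
  [3] z = v - x  -> z = 3 - x
  [4] a = 0  (unchanged)
  [5] return v  -> return 3
Result (5 stmts):
  v = 3
  x = 3 + 0
  z = 3 - x
  a = 0
  return 3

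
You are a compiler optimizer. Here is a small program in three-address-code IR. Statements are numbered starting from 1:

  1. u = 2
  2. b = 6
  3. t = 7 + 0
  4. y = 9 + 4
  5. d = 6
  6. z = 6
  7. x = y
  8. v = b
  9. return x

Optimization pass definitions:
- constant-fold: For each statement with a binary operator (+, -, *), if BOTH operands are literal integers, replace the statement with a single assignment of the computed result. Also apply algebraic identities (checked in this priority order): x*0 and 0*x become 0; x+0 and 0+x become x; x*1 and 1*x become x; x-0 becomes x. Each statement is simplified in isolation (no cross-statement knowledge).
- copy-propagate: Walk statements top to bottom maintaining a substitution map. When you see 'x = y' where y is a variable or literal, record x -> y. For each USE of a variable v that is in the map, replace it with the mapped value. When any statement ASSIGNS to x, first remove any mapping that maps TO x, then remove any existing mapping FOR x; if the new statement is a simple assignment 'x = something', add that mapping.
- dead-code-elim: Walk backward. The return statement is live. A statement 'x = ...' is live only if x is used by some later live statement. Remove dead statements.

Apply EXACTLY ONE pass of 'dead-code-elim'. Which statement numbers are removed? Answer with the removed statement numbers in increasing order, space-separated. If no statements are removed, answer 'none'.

Backward liveness scan:
Stmt 1 'u = 2': DEAD (u not in live set [])
Stmt 2 'b = 6': DEAD (b not in live set [])
Stmt 3 't = 7 + 0': DEAD (t not in live set [])
Stmt 4 'y = 9 + 4': KEEP (y is live); live-in = []
Stmt 5 'd = 6': DEAD (d not in live set ['y'])
Stmt 6 'z = 6': DEAD (z not in live set ['y'])
Stmt 7 'x = y': KEEP (x is live); live-in = ['y']
Stmt 8 'v = b': DEAD (v not in live set ['x'])
Stmt 9 'return x': KEEP (return); live-in = ['x']
Removed statement numbers: [1, 2, 3, 5, 6, 8]
Surviving IR:
  y = 9 + 4
  x = y
  return x

Answer: 1 2 3 5 6 8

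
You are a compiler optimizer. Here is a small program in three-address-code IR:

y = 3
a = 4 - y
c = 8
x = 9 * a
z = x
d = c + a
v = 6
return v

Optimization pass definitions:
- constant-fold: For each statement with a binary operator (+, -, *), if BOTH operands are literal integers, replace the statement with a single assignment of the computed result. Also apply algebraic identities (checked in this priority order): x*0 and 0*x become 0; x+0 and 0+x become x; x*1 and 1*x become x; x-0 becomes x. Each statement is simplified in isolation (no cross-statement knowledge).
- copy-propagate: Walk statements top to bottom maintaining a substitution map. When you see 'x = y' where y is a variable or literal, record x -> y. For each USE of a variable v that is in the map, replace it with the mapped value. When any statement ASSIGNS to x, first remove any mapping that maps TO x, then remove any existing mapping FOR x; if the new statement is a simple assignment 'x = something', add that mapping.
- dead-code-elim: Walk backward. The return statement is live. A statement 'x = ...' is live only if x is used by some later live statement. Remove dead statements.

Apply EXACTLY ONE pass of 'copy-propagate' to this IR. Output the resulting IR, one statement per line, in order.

Answer: y = 3
a = 4 - 3
c = 8
x = 9 * a
z = x
d = 8 + a
v = 6
return 6

Derivation:
Applying copy-propagate statement-by-statement:
  [1] y = 3  (unchanged)
  [2] a = 4 - y  -> a = 4 - 3
  [3] c = 8  (unchanged)
  [4] x = 9 * a  (unchanged)
  [5] z = x  (unchanged)
  [6] d = c + a  -> d = 8 + a
  [7] v = 6  (unchanged)
  [8] return v  -> return 6
Result (8 stmts):
  y = 3
  a = 4 - 3
  c = 8
  x = 9 * a
  z = x
  d = 8 + a
  v = 6
  return 6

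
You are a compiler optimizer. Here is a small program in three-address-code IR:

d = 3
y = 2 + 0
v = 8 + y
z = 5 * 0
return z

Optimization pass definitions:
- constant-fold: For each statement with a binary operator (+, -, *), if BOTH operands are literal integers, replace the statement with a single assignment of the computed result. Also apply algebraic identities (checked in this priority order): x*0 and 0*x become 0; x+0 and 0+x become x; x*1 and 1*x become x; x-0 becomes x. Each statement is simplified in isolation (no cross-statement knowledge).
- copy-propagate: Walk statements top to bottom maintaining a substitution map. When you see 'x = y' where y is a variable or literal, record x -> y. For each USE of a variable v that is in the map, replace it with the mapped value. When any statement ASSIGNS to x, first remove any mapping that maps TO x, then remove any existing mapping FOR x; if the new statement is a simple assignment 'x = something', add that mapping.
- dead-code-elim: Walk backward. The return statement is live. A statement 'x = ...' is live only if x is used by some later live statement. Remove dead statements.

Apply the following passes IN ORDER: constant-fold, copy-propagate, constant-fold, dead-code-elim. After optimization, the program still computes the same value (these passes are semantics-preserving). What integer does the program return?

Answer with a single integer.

Initial IR:
  d = 3
  y = 2 + 0
  v = 8 + y
  z = 5 * 0
  return z
After constant-fold (5 stmts):
  d = 3
  y = 2
  v = 8 + y
  z = 0
  return z
After copy-propagate (5 stmts):
  d = 3
  y = 2
  v = 8 + 2
  z = 0
  return 0
After constant-fold (5 stmts):
  d = 3
  y = 2
  v = 10
  z = 0
  return 0
After dead-code-elim (1 stmts):
  return 0
Evaluate:
  d = 3  =>  d = 3
  y = 2 + 0  =>  y = 2
  v = 8 + y  =>  v = 10
  z = 5 * 0  =>  z = 0
  return z = 0

Answer: 0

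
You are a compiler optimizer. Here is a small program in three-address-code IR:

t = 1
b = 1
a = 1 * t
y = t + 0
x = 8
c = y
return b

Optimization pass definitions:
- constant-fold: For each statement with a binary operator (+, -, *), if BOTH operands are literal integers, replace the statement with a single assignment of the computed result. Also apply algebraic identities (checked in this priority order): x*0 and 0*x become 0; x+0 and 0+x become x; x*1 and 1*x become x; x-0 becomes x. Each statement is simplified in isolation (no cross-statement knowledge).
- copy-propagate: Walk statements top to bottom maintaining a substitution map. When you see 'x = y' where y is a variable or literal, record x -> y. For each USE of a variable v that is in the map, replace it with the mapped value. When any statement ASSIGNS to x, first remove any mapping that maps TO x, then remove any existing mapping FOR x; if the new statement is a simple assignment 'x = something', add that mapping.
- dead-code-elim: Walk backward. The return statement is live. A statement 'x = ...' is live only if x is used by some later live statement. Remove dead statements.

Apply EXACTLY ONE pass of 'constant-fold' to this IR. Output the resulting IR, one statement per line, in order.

Applying constant-fold statement-by-statement:
  [1] t = 1  (unchanged)
  [2] b = 1  (unchanged)
  [3] a = 1 * t  -> a = t
  [4] y = t + 0  -> y = t
  [5] x = 8  (unchanged)
  [6] c = y  (unchanged)
  [7] return b  (unchanged)
Result (7 stmts):
  t = 1
  b = 1
  a = t
  y = t
  x = 8
  c = y
  return b

Answer: t = 1
b = 1
a = t
y = t
x = 8
c = y
return b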